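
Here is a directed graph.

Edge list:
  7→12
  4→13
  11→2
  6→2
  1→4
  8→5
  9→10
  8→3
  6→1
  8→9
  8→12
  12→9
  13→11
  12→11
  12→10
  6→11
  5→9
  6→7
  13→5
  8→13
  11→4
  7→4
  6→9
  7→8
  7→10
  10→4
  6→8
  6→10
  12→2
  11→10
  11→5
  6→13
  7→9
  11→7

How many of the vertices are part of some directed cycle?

9

A vertex is on a directed cycle iff it belongs to a strongly connected component of size ≥ 2 (or has a self-loop).
The vertices on cycles are {4, 5, 7, 8, 9, 10, 11, 12, 13} — 9 in total.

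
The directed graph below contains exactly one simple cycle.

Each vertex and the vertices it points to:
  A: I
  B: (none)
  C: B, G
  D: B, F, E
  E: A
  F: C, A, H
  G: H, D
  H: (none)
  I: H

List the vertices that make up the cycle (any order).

C, D, F, G

DFS with gray/black marking from D:
D gray
  B gray
  B black
  F gray
    C gray
      C→B: B black — skip
      G gray
        H gray
        H black
        G→D: D is gray → back edge
Back edge closes the cycle D → F → C → G → D; its vertices are {C, D, F, G}.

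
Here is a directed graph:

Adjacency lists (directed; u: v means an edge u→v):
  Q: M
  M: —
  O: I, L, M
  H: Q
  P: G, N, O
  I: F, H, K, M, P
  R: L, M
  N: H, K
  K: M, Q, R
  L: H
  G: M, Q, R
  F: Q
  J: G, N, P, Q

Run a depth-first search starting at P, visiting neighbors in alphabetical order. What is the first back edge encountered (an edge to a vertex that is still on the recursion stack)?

DFS from P (visiting neighbors in alphabetical order); mark gray on enter, black on exit:
P gray
  G gray
    M gray
    M black
    Q gray
      Q→M: M black — skip
    Q black
    R gray
      L gray
        H gray
          H→Q: Q black — skip
        H black
      L black
      R→M: M black — skip
    R black
  G black
  N gray
    N→H: H black — skip
    K gray
      K→M: M black — skip
      K→Q: Q black — skip
      K→R: R black — skip
    K black
  N black
  O gray
    I gray
      F gray
        F→Q: Q black — skip
      F black
      I→H: H black — skip
      I→K: K black — skip
      I→M: M black — skip
      I→P: P is gray → back edge
First back edge: I → P.

I→P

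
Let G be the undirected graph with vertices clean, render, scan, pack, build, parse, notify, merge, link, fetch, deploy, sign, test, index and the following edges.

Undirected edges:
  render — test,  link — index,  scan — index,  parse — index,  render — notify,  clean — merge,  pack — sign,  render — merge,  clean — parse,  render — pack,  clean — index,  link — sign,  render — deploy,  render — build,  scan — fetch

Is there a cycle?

DFS, tracking each vertex's parent; an edge to a visited non-parent vertex closes a cycle.
Start from clean:
visit clean (parent –)
  visit parse (parent clean)
    parse–clean: parent, skip
    visit index (parent parse)
      visit link (parent index)
        visit sign (parent link)
          sign–link: parent, skip
          visit pack (parent sign)
            visit render (parent pack)
              visit build (parent render)
                build–render: parent, skip
              visit test (parent render)
                test–render: parent, skip
              visit notify (parent render)
                notify–render: parent, skip
              visit deploy (parent render)
                deploy–render: parent, skip
              render–pack: parent, skip
              visit merge (parent render)
                merge–render: parent, skip
                merge–clean: clean visited and ≠ parent → cycle
Cycle: clean – parse – index – link – sign – pack – render – merge – clean.

Yes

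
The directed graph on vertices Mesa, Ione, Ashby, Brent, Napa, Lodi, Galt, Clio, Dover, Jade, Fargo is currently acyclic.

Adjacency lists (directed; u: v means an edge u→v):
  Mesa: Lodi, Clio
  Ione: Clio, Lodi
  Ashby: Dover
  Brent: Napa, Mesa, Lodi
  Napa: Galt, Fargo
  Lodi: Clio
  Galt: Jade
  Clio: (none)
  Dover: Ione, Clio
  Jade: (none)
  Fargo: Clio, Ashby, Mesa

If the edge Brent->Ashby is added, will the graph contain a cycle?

No

Adding Brent→Ashby creates a cycle iff Ashby can already reach Brent.
Explore from Ashby: no path reaches Brent. The graph stays acyclic.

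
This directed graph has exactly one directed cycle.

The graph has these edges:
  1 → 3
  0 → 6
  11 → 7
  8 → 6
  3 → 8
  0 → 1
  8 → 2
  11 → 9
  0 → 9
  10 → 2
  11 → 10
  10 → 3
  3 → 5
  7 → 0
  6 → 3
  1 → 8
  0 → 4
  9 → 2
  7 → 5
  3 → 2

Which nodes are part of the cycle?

3, 6, 8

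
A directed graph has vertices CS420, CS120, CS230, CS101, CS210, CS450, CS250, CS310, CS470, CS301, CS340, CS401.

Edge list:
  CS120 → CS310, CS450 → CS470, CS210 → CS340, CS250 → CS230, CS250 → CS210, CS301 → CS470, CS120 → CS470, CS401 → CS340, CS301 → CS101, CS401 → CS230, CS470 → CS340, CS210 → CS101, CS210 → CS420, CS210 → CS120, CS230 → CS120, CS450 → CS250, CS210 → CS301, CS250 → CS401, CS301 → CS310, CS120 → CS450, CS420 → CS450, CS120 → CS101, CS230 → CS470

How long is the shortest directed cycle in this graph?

For each vertex v, BFS finds the shortest path from v back to v.
The shortest such closed walk is CS250 → CS230 → CS120 → CS450 → CS250, length 4.

4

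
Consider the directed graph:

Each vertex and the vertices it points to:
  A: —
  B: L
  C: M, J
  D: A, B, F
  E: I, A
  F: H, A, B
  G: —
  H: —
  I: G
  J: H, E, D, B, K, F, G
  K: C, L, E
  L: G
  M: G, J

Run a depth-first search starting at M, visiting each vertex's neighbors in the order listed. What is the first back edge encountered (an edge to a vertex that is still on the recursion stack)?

DFS from M (visiting each vertex's neighbors in the order listed); mark gray on enter, black on exit:
M gray
  G gray
  G black
  J gray
    H gray
    H black
    E gray
      I gray
        I→G: G black — skip
      I black
      A gray
      A black
    E black
    D gray
      D→A: A black — skip
      B gray
        L gray
          L→G: G black — skip
        L black
      B black
      F gray
        F→H: H black — skip
        F→A: A black — skip
        F→B: B black — skip
      F black
    D black
    J→B: B black — skip
    K gray
      C gray
        C→M: M is gray → back edge
First back edge: C → M.

C->M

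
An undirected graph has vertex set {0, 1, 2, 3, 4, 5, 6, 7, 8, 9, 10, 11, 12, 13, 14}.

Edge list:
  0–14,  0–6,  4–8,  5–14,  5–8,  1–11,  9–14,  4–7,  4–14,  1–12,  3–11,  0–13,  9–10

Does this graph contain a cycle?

Yes

DFS, tracking each vertex's parent; an edge to a visited non-parent vertex closes a cycle.
Start from 11:
visit 11 (parent –)
  visit 1 (parent 11)
    1–11: parent, skip
    visit 12 (parent 1)
      12–1: parent, skip
  visit 3 (parent 11)
    3–11: parent, skip
visit 0 (parent –)
  visit 6 (parent 0)
    6–0: parent, skip
  visit 14 (parent 0)
    14–0: parent, skip
    visit 4 (parent 14)
      4–14: parent, skip
      visit 7 (parent 4)
        7–4: parent, skip
      visit 8 (parent 4)
        visit 5 (parent 8)
          5–8: parent, skip
          5–14: 14 visited and ≠ parent → cycle
Cycle: 14 – 4 – 8 – 5 – 14.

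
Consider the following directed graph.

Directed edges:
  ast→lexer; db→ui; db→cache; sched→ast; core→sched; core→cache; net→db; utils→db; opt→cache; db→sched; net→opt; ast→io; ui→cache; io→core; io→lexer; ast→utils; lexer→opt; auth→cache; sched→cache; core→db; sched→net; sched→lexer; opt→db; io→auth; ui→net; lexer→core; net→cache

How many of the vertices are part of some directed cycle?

10

A vertex is on a directed cycle iff it belongs to a strongly connected component of size ≥ 2 (or has a self-loop).
The vertices on cycles are {db, io, ui, ast, net, opt, core, lexer, sched, utils} — 10 in total.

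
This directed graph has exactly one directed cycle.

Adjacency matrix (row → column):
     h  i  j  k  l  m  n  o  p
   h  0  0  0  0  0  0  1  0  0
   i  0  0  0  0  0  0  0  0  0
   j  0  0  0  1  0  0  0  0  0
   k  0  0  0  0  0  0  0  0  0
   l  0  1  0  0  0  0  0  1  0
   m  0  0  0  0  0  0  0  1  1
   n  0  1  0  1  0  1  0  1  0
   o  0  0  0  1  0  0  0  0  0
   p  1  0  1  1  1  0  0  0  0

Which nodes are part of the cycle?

DFS with gray/black marking from p:
p gray
  l gray
    i gray
    i black
    o gray
      k gray
      k black
    o black
  l black
  p→k: k black — skip
  j gray
    j→k: k black — skip
  j black
  h gray
    n gray
      n→i: i black — skip
      n→o: o black — skip
      m gray
        m→p: p is gray → back edge
Back edge closes the cycle p → h → n → m → p; its vertices are {h, m, n, p}.

h, m, n, p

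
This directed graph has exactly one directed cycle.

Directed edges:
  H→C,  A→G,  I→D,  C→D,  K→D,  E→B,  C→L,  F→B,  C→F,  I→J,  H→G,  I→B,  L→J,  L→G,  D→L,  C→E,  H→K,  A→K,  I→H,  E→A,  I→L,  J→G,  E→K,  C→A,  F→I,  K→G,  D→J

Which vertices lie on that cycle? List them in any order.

C, F, H, I

DFS with gray/black marking from C:
C gray
  L gray
    J gray
      G gray
      G black
    J black
    L→G: G black — skip
  L black
  A gray
    K gray
      K→G: G black — skip
      D gray
        D→L: L black — skip
        D→J: J black — skip
      D black
    K black
    A→G: G black — skip
  A black
  C→D: D black — skip
  F gray
    B gray
    B black
    I gray
      I→B: B black — skip
      I→L: L black — skip
      H gray
        H→G: G black — skip
        H→K: K black — skip
        H→C: C is gray → back edge
Back edge closes the cycle C → F → I → H → C; its vertices are {C, F, H, I}.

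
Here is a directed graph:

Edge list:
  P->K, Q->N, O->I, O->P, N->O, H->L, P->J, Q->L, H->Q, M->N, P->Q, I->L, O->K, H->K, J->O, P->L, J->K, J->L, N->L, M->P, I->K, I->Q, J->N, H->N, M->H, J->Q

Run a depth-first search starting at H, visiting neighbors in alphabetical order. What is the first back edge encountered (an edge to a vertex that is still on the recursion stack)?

DFS from H (visiting neighbors in alphabetical order); mark gray on enter, black on exit:
H gray
  K gray
  K black
  L gray
  L black
  N gray
    N→L: L black — skip
    O gray
      I gray
        I→K: K black — skip
        I→L: L black — skip
        Q gray
          Q→L: L black — skip
          Q→N: N is gray → back edge
First back edge: Q → N.

Q->N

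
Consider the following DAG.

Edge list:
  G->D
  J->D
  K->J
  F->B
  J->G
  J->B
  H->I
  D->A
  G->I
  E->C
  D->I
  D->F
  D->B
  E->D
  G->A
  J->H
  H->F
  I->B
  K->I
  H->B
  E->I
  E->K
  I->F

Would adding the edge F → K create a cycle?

Adding F→K creates a cycle iff K can already reach F.
Path from K: K → I → F.
So K → … → F → K is a cycle.

Yes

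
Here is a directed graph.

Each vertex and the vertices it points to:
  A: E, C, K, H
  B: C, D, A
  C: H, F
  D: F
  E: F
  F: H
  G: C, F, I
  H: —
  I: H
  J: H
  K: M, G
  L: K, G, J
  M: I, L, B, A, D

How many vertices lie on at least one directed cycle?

5

A vertex is on a directed cycle iff it belongs to a strongly connected component of size ≥ 2 (or has a self-loop).
The vertices on cycles are {A, B, K, L, M} — 5 in total.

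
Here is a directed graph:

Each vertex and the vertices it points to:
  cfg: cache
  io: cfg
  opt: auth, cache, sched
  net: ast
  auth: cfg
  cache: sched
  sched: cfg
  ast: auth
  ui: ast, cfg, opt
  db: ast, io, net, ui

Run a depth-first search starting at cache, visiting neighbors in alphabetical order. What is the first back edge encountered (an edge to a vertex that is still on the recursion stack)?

DFS from cache (visiting neighbors in alphabetical order); mark gray on enter, black on exit:
cache gray
  sched gray
    cfg gray
      cfg→cache: cache is gray → back edge
First back edge: cfg → cache.

cfg->cache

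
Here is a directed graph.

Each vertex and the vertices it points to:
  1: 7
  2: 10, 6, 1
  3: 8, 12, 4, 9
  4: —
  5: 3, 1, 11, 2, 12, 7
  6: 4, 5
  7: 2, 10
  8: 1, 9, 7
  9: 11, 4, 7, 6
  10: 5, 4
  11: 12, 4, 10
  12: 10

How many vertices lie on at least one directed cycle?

11

A vertex is on a directed cycle iff it belongs to a strongly connected component of size ≥ 2 (or has a self-loop).
The vertices on cycles are {1, 2, 3, 5, 6, 7, 8, 9, 10, 11, 12} — 11 in total.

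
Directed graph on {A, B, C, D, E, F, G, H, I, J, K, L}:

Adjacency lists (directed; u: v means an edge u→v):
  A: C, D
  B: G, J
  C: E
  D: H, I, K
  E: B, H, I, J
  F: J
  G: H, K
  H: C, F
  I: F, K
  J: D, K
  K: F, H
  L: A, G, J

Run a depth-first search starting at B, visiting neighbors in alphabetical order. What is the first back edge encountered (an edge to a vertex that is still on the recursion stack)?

E→B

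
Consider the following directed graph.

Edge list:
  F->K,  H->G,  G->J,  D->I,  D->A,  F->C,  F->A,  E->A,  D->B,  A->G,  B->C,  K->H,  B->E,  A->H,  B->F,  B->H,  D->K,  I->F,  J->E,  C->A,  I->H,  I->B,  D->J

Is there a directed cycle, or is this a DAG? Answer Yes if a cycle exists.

DFS with white/gray/black marking, starting from E:
E gray
  A gray
    G gray
      J gray
        J→E: E is gray → back edge
Back edge found, so a cycle exists: E → A → G → J → E.

Yes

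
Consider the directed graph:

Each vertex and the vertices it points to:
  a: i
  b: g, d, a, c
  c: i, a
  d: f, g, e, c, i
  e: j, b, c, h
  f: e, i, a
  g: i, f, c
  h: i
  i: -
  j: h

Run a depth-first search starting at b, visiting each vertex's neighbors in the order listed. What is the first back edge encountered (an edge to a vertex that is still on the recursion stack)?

e->b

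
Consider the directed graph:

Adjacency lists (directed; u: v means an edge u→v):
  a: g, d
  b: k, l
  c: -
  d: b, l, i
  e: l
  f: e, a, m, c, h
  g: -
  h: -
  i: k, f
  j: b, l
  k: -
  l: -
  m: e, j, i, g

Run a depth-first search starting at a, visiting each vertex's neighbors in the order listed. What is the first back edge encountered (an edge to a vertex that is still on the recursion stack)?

f->a

DFS from a (visiting each vertex's neighbors in the order listed); mark gray on enter, black on exit:
a gray
  g gray
  g black
  d gray
    b gray
      k gray
      k black
      l gray
      l black
    b black
    d→l: l black — skip
    i gray
      i→k: k black — skip
      f gray
        e gray
          e→l: l black — skip
        e black
        f→a: a is gray → back edge
First back edge: f → a.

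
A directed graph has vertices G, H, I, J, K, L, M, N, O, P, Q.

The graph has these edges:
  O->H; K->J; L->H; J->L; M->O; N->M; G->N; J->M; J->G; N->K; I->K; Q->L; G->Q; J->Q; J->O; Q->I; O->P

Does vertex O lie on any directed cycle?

No

O lies on a cycle iff there is a path from O back to itself.
Exploring from O, it never reaches itself; equivalently, its strongly connected component is a singleton.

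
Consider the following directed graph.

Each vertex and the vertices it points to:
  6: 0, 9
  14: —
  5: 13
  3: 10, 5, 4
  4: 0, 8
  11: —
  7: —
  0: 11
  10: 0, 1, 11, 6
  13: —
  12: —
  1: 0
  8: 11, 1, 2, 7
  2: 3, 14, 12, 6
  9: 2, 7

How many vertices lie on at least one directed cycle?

7

A vertex is on a directed cycle iff it belongs to a strongly connected component of size ≥ 2 (or has a self-loop).
The vertices on cycles are {2, 3, 4, 6, 8, 9, 10} — 7 in total.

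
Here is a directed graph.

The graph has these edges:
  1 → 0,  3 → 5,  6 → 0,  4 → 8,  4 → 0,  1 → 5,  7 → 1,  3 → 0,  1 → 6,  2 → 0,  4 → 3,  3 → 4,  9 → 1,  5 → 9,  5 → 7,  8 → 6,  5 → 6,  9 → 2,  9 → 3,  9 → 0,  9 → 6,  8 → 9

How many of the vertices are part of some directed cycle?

A vertex is on a directed cycle iff it belongs to a strongly connected component of size ≥ 2 (or has a self-loop).
The vertices on cycles are {1, 3, 4, 5, 7, 8, 9} — 7 in total.

7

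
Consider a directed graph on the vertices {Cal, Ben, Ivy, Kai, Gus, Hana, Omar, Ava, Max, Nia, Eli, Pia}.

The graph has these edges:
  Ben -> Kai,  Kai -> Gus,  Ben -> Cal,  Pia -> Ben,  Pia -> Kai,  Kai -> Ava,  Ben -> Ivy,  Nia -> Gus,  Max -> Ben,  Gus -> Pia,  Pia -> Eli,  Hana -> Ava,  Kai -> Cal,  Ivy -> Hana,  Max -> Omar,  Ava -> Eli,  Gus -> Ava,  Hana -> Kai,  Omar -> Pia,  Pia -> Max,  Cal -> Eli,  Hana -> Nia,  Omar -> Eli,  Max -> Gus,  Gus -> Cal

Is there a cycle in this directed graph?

DFS with white/gray/black marking, starting from Pia:
Pia gray
  Kai gray
    Gus gray
      Ava gray
        Eli gray
        Eli black
      Ava black
      Cal gray
        Cal→Eli: Eli black — skip
      Cal black
      Gus→Pia: Pia is gray → back edge
Back edge found, so a cycle exists: Pia → Kai → Gus → Pia.

Yes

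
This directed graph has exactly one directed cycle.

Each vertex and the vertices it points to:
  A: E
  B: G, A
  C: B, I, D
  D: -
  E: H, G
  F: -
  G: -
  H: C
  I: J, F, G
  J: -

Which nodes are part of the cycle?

A, B, C, E, H

DFS with gray/black marking from H:
H gray
  C gray
    B gray
      G gray
      G black
      A gray
        E gray
          E→H: H is gray → back edge
Back edge closes the cycle H → C → B → A → E → H; its vertices are {A, B, C, E, H}.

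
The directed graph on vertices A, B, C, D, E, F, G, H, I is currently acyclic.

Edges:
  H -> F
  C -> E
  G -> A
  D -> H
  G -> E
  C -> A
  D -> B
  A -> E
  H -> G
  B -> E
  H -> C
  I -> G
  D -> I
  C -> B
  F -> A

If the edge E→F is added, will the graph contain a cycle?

Yes

Adding E→F creates a cycle iff F can already reach E.
Path from F: F → A → E.
So F → … → E → F is a cycle.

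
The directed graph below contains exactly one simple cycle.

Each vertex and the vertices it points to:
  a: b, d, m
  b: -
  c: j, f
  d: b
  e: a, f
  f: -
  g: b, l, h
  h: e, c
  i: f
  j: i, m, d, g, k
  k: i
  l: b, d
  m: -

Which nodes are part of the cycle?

DFS with gray/black marking from j:
j gray
  i gray
    f gray
    f black
  i black
  m gray
  m black
  d gray
    b gray
    b black
  d black
  g gray
    g→b: b black — skip
    l gray
      l→b: b black — skip
      l→d: d black — skip
    l black
    h gray
      e gray
        a gray
          a→b: b black — skip
          a→d: d black — skip
          a→m: m black — skip
        a black
        e→f: f black — skip
      e black
      c gray
        c→j: j is gray → back edge
Back edge closes the cycle j → g → h → c → j; its vertices are {c, g, h, j}.

c, g, h, j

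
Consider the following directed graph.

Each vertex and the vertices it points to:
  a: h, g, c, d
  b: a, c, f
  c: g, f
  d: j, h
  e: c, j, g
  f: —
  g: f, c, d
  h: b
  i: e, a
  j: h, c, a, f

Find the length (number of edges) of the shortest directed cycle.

2

For each vertex v, BFS finds the shortest path from v back to v.
The shortest such closed walk is g → c → g, length 2.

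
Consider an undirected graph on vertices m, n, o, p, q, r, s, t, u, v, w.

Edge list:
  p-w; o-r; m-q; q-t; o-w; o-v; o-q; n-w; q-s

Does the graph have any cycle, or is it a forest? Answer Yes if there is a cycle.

DFS, tracking each vertex's parent; an edge to a visited non-parent vertex closes a cycle.
Start from p:
visit p (parent –)
  visit w (parent p)
    visit o (parent w)
      visit q (parent o)
        q–o: parent, skip
        visit m (parent q)
          m–q: parent, skip
        visit t (parent q)
          t–q: parent, skip
        visit s (parent q)
          s–q: parent, skip
      o–w: parent, skip
      visit r (parent o)
        r–o: parent, skip
      visit v (parent o)
        v–o: parent, skip
    visit n (parent w)
      n–w: parent, skip
    w–p: parent, skip
visit u (parent –)
No non-parent visited neighbor found — the graph is a forest.

No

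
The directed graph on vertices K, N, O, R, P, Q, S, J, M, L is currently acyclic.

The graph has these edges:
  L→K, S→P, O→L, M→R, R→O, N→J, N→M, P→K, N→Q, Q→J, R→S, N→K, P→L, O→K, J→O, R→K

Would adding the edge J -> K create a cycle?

Adding J→K creates a cycle iff K can already reach J.
Explore from K: no path reaches J. The graph stays acyclic.

No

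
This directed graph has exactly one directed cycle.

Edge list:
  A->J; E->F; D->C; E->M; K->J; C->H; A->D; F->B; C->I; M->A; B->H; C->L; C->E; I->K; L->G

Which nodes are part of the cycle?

DFS with gray/black marking from D:
D gray
  C gray
    H gray
    H black
    I gray
      K gray
        J gray
        J black
      K black
    I black
    E gray
      M gray
        A gray
          A→J: J black — skip
          A→D: D is gray → back edge
Back edge closes the cycle D → C → E → M → A → D; its vertices are {A, C, D, E, M}.

A, C, D, E, M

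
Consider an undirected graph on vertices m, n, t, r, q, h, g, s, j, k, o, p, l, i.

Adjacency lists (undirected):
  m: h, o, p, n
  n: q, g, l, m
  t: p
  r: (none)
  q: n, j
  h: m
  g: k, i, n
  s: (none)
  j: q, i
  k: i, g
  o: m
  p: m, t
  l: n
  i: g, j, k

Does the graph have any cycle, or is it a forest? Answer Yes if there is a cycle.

Yes

DFS, tracking each vertex's parent; an edge to a visited non-parent vertex closes a cycle.
Start from g:
visit g (parent –)
  visit k (parent g)
    visit i (parent k)
      i–g: g visited and ≠ parent → cycle
Cycle: g – k – i – g.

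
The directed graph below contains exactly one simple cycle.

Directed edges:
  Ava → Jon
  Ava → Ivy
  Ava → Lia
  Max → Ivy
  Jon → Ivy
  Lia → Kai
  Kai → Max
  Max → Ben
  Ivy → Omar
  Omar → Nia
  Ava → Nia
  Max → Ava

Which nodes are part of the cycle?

DFS with gray/black marking from Ava:
Ava gray
  Nia gray
  Nia black
  Lia gray
    Kai gray
      Max gray
        Ivy gray
          Omar gray
            Omar→Nia: Nia black — skip
          Omar black
        Ivy black
        Max→Ava: Ava is gray → back edge
Back edge closes the cycle Ava → Lia → Kai → Max → Ava; its vertices are {Ava, Kai, Lia, Max}.

Ava, Kai, Lia, Max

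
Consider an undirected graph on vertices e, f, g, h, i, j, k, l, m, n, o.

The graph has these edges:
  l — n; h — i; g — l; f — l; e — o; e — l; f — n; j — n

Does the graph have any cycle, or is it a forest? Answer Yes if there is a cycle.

DFS, tracking each vertex's parent; an edge to a visited non-parent vertex closes a cycle.
Start from n:
visit n (parent –)
  visit l (parent n)
    visit e (parent l)
      e–l: parent, skip
      visit o (parent e)
        o–e: parent, skip
    visit g (parent l)
      g–l: parent, skip
    visit f (parent l)
      f–n: n visited and ≠ parent → cycle
Cycle: n – l – f – n.

Yes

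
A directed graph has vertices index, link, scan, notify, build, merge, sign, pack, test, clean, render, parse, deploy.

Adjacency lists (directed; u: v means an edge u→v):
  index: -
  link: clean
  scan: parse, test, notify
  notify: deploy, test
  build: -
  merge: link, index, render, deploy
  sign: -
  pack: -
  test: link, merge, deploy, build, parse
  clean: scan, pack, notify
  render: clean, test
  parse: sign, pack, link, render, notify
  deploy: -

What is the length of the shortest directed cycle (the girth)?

For each vertex v, BFS finds the shortest path from v back to v.
The shortest such closed walk is test → merge → render → test, length 3.

3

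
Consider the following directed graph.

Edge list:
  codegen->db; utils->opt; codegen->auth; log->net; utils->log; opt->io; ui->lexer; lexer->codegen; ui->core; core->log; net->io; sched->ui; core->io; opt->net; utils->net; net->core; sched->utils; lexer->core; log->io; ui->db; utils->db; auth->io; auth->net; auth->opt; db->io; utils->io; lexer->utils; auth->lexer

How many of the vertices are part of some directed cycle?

6

A vertex is on a directed cycle iff it belongs to a strongly connected component of size ≥ 2 (or has a self-loop).
The vertices on cycles are {log, net, auth, core, lexer, codegen} — 6 in total.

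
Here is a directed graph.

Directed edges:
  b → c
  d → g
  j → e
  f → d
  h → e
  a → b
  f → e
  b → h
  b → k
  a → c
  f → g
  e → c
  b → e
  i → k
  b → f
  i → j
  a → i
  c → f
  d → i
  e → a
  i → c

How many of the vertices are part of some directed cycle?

9

A vertex is on a directed cycle iff it belongs to a strongly connected component of size ≥ 2 (or has a self-loop).
The vertices on cycles are {a, b, c, d, e, f, h, i, j} — 9 in total.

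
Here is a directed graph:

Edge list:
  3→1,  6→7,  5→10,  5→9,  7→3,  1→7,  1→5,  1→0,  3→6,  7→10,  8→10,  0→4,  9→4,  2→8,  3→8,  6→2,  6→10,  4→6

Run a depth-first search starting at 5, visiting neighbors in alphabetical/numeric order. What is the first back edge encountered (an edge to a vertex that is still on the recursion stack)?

DFS from 5 (visiting neighbors in alphabetical/numeric order); mark gray on enter, black on exit:
5 gray
  9 gray
    4 gray
      6 gray
        2 gray
          8 gray
            10 gray
            10 black
          8 black
        2 black
        7 gray
          3 gray
            1 gray
              0 gray
                0→4: 4 is gray → back edge
First back edge: 0 → 4.

0→4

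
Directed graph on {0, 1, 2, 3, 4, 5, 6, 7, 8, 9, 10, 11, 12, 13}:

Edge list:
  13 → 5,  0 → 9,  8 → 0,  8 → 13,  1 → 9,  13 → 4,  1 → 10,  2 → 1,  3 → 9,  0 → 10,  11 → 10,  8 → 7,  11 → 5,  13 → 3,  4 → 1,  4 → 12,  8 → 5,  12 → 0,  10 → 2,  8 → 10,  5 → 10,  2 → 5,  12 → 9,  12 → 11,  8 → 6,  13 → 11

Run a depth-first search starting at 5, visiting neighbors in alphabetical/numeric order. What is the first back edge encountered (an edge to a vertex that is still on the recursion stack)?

1->10

DFS from 5 (visiting neighbors in alphabetical/numeric order); mark gray on enter, black on exit:
5 gray
  10 gray
    2 gray
      1 gray
        9 gray
        9 black
        1→10: 10 is gray → back edge
First back edge: 1 → 10.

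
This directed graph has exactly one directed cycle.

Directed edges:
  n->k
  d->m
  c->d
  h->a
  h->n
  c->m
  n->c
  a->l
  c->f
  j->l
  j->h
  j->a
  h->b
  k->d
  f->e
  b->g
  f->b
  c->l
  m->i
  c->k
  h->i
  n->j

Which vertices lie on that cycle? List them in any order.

DFS with gray/black marking from n:
n gray
  j gray
    l gray
    l black
    h gray
      i gray
      i black
      a gray
        a→l: l black — skip
      a black
      b gray
        g gray
        g black
      b black
      h→n: n is gray → back edge
Back edge closes the cycle n → j → h → n; its vertices are {h, j, n}.

h, j, n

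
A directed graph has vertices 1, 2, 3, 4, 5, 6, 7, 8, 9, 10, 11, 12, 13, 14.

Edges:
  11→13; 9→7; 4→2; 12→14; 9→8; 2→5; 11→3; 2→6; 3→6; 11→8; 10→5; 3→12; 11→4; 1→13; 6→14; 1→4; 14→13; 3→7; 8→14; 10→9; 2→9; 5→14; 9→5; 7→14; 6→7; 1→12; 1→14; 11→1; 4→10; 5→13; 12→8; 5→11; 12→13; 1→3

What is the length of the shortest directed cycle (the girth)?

4

For each vertex v, BFS finds the shortest path from v back to v.
The shortest such closed walk is 11 → 4 → 2 → 5 → 11, length 4.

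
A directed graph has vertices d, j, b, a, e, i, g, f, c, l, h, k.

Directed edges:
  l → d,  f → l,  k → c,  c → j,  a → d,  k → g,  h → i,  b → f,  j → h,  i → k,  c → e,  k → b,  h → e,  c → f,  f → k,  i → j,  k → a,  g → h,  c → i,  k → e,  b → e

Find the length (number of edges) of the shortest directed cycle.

For each vertex v, BFS finds the shortest path from v back to v.
The shortest such closed walk is k → c → f → k, length 3.

3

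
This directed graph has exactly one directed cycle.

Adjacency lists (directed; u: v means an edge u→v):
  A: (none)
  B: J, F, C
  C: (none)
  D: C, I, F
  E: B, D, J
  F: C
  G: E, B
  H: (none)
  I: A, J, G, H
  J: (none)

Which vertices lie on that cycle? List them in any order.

D, E, G, I

DFS with gray/black marking from I:
I gray
  A gray
  A black
  J gray
  J black
  G gray
    E gray
      B gray
        B→J: J black — skip
        F gray
          C gray
          C black
        F black
        B→C: C black — skip
      B black
      D gray
        D→C: C black — skip
        D→I: I is gray → back edge
Back edge closes the cycle I → G → E → D → I; its vertices are {D, E, G, I}.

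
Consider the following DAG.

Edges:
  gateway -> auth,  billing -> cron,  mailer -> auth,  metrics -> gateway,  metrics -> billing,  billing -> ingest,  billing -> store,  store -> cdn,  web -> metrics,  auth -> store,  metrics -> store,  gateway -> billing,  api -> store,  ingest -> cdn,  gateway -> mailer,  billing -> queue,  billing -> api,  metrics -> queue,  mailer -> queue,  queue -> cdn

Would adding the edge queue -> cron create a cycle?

No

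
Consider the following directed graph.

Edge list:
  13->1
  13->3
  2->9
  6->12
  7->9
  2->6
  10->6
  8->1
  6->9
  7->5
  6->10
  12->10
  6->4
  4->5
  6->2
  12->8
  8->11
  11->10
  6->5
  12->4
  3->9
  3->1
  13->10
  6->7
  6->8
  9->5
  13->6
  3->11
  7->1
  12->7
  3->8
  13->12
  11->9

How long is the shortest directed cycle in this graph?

2

For each vertex v, BFS finds the shortest path from v back to v.
The shortest such closed walk is 6 → 2 → 6, length 2.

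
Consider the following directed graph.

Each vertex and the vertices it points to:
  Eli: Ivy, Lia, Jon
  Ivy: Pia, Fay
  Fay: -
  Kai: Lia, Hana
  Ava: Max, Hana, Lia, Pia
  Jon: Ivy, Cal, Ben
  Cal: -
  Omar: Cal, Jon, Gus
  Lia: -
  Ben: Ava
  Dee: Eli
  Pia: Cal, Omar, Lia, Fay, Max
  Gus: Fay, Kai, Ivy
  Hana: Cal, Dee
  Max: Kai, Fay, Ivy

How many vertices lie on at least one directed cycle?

A vertex is on a directed cycle iff it belongs to a strongly connected component of size ≥ 2 (or has a self-loop).
The vertices on cycles are {Ava, Ben, Dee, Eli, Gus, Ivy, Jon, Kai, Max, Pia, Hana, Omar} — 12 in total.

12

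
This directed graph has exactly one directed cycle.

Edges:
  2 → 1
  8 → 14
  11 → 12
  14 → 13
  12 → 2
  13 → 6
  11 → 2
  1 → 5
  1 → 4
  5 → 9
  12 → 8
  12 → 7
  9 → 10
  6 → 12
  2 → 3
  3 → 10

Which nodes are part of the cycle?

DFS with gray/black marking from 12:
12 gray
  8 gray
    14 gray
      13 gray
        6 gray
          6→12: 12 is gray → back edge
Back edge closes the cycle 12 → 8 → 14 → 13 → 6 → 12; its vertices are {6, 8, 12, 13, 14}.

6, 8, 12, 13, 14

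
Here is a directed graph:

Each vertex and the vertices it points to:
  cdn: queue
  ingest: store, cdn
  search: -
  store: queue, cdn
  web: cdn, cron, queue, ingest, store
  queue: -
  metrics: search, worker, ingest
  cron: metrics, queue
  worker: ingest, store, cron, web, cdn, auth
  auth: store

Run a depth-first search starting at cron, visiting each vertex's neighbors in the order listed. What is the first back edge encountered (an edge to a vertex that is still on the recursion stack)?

worker→cron

DFS from cron (visiting each vertex's neighbors in the order listed); mark gray on enter, black on exit:
cron gray
  metrics gray
    search gray
    search black
    worker gray
      ingest gray
        store gray
          queue gray
          queue black
          cdn gray
            cdn→queue: queue black — skip
          cdn black
        store black
        ingest→cdn: cdn black — skip
      ingest black
      worker→store: store black — skip
      worker→cron: cron is gray → back edge
First back edge: worker → cron.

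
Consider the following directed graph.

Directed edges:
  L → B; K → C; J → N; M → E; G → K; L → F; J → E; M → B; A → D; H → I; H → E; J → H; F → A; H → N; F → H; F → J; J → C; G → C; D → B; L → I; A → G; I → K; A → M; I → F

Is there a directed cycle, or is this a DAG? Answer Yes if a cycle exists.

DFS with white/gray/black marking, starting from C:
C gray
C black
A gray
  D gray
    B gray
    B black
  D black
  M gray
    E gray
    E black
    M→B: B black — skip
  M black
  G gray
    G→C: C black — skip
    K gray
      K→C: C black — skip
    K black
  G black
A black
F gray
  J gray
    J→E: E black — skip
    N gray
    N black
    H gray
      H→E: E black — skip
      I gray
        I→K: K black — skip
        I→F: F is gray → back edge
Back edge found, so a cycle exists: F → J → H → I → F.

Yes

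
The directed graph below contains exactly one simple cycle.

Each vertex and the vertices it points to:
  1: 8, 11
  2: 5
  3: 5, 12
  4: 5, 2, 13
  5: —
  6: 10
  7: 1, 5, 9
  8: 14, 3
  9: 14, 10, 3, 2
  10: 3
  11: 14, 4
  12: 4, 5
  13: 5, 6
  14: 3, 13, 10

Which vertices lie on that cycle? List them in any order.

3, 4, 6, 10, 12, 13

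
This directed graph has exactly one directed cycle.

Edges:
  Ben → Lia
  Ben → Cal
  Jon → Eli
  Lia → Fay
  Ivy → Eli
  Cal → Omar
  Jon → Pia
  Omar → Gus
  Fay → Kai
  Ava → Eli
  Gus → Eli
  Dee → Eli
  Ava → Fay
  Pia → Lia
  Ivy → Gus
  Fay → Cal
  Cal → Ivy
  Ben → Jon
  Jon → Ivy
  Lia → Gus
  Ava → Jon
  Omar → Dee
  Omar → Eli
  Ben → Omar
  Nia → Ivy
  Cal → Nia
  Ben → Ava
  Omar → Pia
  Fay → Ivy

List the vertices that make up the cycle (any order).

DFS with gray/black marking from Lia:
Lia gray
  Fay gray
    Cal gray
      Nia gray
        Ivy gray
          Gus gray
            Eli gray
            Eli black
          Gus black
          Ivy→Eli: Eli black — skip
        Ivy black
      Nia black
      Cal→Ivy: Ivy black — skip
      Omar gray
        Dee gray
          Dee→Eli: Eli black — skip
        Dee black
        Omar→Gus: Gus black — skip
        Omar→Eli: Eli black — skip
        Pia gray
          Pia→Lia: Lia is gray → back edge
Back edge closes the cycle Lia → Fay → Cal → Omar → Pia → Lia; its vertices are {Cal, Fay, Lia, Pia, Omar}.

Cal, Fay, Lia, Pia, Omar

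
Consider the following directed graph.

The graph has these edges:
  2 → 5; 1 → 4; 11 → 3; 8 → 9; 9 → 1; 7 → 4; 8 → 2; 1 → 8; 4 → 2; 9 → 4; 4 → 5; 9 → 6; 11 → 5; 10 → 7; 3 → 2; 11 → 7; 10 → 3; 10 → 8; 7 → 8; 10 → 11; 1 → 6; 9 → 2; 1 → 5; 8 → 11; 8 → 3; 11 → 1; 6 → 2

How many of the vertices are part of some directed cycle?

A vertex is on a directed cycle iff it belongs to a strongly connected component of size ≥ 2 (or has a self-loop).
The vertices on cycles are {1, 7, 8, 9, 11} — 5 in total.

5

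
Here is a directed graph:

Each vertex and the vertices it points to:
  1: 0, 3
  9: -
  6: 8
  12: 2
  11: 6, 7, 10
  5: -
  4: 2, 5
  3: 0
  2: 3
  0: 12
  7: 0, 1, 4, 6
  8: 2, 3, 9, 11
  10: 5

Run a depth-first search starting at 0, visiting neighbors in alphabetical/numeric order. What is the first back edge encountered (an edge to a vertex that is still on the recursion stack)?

DFS from 0 (visiting neighbors in alphabetical/numeric order); mark gray on enter, black on exit:
0 gray
  12 gray
    2 gray
      3 gray
        3→0: 0 is gray → back edge
First back edge: 3 → 0.

3→0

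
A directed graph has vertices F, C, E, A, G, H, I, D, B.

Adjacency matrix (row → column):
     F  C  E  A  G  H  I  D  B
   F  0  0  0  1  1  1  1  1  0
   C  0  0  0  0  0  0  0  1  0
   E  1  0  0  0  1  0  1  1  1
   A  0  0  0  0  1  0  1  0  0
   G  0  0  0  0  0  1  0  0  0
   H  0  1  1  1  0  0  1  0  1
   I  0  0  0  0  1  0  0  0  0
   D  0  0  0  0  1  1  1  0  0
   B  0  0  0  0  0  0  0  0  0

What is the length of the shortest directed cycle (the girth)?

For each vertex v, BFS finds the shortest path from v back to v.
The shortest such closed walk is H → A → G → H, length 3.

3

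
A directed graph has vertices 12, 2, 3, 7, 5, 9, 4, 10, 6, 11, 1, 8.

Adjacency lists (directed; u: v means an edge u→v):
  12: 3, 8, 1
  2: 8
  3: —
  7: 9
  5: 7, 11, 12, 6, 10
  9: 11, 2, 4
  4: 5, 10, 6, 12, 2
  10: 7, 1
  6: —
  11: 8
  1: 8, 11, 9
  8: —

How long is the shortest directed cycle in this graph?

4

For each vertex v, BFS finds the shortest path from v back to v.
The shortest such closed walk is 9 → 4 → 12 → 1 → 9, length 4.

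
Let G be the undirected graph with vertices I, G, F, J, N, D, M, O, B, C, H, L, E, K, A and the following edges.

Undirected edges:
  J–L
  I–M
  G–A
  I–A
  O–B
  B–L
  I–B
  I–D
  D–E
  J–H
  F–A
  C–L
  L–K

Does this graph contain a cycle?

No

DFS, tracking each vertex's parent; an edge to a visited non-parent vertex closes a cycle.
Start from G:
visit G (parent –)
  visit A (parent G)
    visit I (parent A)
      visit B (parent I)
        visit O (parent B)
          O–B: parent, skip
        B–I: parent, skip
        visit L (parent B)
          visit K (parent L)
            K–L: parent, skip
          L–B: parent, skip
          visit C (parent L)
            C–L: parent, skip
          visit J (parent L)
            visit H (parent J)
              H–J: parent, skip
            J–L: parent, skip
      visit D (parent I)
        D–I: parent, skip
        visit E (parent D)
          E–D: parent, skip
      visit M (parent I)
        M–I: parent, skip
      I–A: parent, skip
    A–G: parent, skip
    visit F (parent A)
      F–A: parent, skip
visit N (parent –)
No non-parent visited neighbor found — the graph is a forest.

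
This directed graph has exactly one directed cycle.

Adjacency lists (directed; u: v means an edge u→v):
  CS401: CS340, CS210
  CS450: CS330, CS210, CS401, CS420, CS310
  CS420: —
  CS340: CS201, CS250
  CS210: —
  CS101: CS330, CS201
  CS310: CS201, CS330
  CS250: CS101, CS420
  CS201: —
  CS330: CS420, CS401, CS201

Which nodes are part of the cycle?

DFS with gray/black marking from CS401:
CS401 gray
  CS340 gray
    CS201 gray
    CS201 black
    CS250 gray
      CS101 gray
        CS330 gray
          CS420 gray
          CS420 black
          CS330→CS401: CS401 is gray → back edge
Back edge closes the cycle CS401 → CS340 → CS250 → CS101 → CS330 → CS401; its vertices are {CS101, CS250, CS330, CS340, CS401}.

CS101, CS250, CS330, CS340, CS401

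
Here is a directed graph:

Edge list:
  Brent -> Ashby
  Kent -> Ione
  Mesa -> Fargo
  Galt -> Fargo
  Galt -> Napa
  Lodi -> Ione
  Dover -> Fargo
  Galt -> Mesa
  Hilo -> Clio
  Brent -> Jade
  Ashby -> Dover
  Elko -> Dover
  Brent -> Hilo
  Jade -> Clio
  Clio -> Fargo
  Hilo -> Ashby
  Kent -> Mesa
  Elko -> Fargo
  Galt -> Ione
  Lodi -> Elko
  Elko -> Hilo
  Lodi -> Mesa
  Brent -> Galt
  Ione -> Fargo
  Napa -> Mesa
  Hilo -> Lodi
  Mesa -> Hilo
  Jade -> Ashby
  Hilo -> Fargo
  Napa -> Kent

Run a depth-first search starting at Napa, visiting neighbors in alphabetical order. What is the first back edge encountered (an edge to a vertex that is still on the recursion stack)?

DFS from Napa (visiting neighbors in alphabetical order); mark gray on enter, black on exit:
Napa gray
  Kent gray
    Ione gray
      Fargo gray
      Fargo black
    Ione black
    Mesa gray
      Mesa→Fargo: Fargo black — skip
      Hilo gray
        Ashby gray
          Dover gray
            Dover→Fargo: Fargo black — skip
          Dover black
        Ashby black
        Clio gray
          Clio→Fargo: Fargo black — skip
        Clio black
        Hilo→Fargo: Fargo black — skip
        Lodi gray
          Elko gray
            Elko→Dover: Dover black — skip
            Elko→Fargo: Fargo black — skip
            Elko→Hilo: Hilo is gray → back edge
First back edge: Elko → Hilo.

Elko→Hilo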